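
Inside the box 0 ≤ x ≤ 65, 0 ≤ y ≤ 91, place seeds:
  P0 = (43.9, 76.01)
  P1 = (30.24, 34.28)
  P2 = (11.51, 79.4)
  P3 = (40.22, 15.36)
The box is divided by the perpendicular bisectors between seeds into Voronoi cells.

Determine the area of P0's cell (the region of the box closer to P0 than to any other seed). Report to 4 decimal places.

Area of P0's cell: 1460.5140

1. box [0,65]×[0,91]: [(0, 0) (65, 0) (65, 91) (0, 91)]
2. ⊥bis P0·P1 via (37.07,55.145): [(0, 67.2796) (65, 46.0023) (65, 91) (0, 91)]  |A|=2233.3379
3. ⊥bis P0·P2 via (27.705,77.705): [(25.7323, 58.8563) (65, 46.0023) (65, 91) (29.0965, 91)]  |A|=1460.514
4. ⊥bis P0·P3 via (42.06,45.685): [(25.7323, 58.8563) (65, 46.0023) (65, 91) (29.0965, 91)]  |A|=1460.514
5. canonical 4-gon: [(25.7323, 58.8563) (65, 46.0023) (65, 91) (29.0965, 91)]
6. shoelace: 1460.514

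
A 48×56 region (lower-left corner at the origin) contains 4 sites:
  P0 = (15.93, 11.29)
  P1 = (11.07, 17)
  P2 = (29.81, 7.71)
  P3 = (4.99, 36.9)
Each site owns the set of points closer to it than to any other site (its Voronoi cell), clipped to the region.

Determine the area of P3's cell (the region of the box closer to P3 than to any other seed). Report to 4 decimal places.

Area of P3's cell: 1083.1506

1. box [0,48]×[0,56]: [(0, 0) (48, 0) (48, 56) (0, 56)]
2. ⊥bis P3·P0 via (10.46,24.095): [(0, 19.6267) (48, 40.1312) (48, 56) (0, 56)]  |A|=1253.8092
3. ⊥bis P3·P1 via (8.03,26.95): [(0, 24.4966) (40.0322, 36.7275) (48, 40.1312) (48, 56) (0, 56)]  |A|=1156.3332
4. ⊥bis P3·P2 via (17.4,22.305): [(0, 24.4966) (31.1817, 34.0235) (48, 48.3239) (48, 56) (0, 56)]  |A|=1083.1506
5. canonical 5-gon: [(0, 24.4966) (31.1817, 34.0235) (48, 48.3239) (48, 56) (0, 56)]
6. shoelace: 1083.1506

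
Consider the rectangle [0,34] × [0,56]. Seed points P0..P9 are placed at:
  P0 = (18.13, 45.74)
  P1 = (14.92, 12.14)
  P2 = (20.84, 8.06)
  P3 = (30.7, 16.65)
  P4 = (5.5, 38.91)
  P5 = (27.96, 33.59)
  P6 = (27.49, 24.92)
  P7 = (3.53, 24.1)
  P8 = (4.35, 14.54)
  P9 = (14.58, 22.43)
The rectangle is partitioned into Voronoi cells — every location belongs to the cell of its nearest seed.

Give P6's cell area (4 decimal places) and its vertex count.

1. box [0,34]×[0,56]: [(0, 0) (34, 0) (34, 56) (0, 56)]
2. ⊥bis P6·P0 via (22.81,35.33): [(0, 25.0754) (0, 0) (34, 0) (34, 40.3607)]  |A|=1112.4124
3. ⊥bis P6·P1 via (21.205,18.53): [(9.9859, 29.5647) (34, 5.9452) (34, 40.3607)]  |A|=413.227
4. ⊥bis P6·P2 via (24.165,16.49): [(9.9859, 29.5647) (22.686, 17.0734) (34, 12.6108) (34, 40.3607)]  |A|=375.5197
5. ⊥bis P6·P3 via (29.095,20.785): [(9.9859, 29.5647) (21.7937, 17.951) (34, 22.6889) (34, 40.3607)]  |A|=311.038
6. ⊥bis P6·P4 via (16.495,31.915): [(17.0082, 32.7217) (13.0699, 26.5314) (21.7937, 17.951) (34, 22.6889) (34, 40.3607)]  |A|=295.5194
7. ⊥bis P6·P5 via (27.725,29.255): [(15.2335, 29.9322) (13.0699, 26.5314) (21.7937, 17.951) (34, 22.6889) (34, 28.9148)]  |A|=171.1992
8. ⊥bis P6·P7 via (15.51,24.51): [(15.3246, 29.9272) (15.5234, 24.1182) (21.7937, 17.951) (34, 22.6889) (34, 28.9148)]  |A|=164.1528
9. ⊥bis P6·P8 via (15.92,19.73): [(15.3246, 29.9272) (15.5234, 24.1182) (21.7937, 17.951) (34, 22.6889) (34, 28.9148)]  |A|=164.1528
10. ⊥bis P6·P9 via (21.035,23.675): [(19.8767, 29.6805) (22.115, 18.0757) (34, 22.6889) (34, 28.9148)]  |A|=118.0898
11. canonical 4-gon: [(19.8767, 29.6805) (22.115, 18.0757) (34, 22.6889) (34, 28.9148)]
12. shoelace: 118.0898

Area of P6's cell: 118.0898 (4 vertices)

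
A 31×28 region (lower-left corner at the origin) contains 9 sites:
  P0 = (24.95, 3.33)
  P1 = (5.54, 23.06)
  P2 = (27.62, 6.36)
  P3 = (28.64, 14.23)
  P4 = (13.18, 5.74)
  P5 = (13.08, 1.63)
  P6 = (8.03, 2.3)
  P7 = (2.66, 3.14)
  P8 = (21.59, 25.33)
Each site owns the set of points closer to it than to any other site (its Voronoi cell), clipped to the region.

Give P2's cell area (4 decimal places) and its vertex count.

Area of P2's cell: 55.8849 (4 vertices)

1. box [0,31]×[0,28]: [(0, 0) (31, 0) (31, 28) (0, 28)]
2. ⊥bis P2·P0 via (26.285,4.845): [(31, 0.6902) (31, 28) (0.008, 28)]  |A|=423.193
3. ⊥bis P2·P1 via (16.58,14.71): [(15.9841, 13.9221) (31, 0.6902) (31, 28) (26.6318, 28)]  |A|=235.7891
4. ⊥bis P2·P3 via (28.13,10.295): [(18.7155, 11.5152) (31, 0.6902) (31, 9.923)]  |A|=56.7105
5. ⊥bis P2·P4 via (20.4,6.05): [(20.1735, 11.3262) (20.2224, 10.1873) (31, 0.6902) (31, 9.923)]  |A|=55.8849
6. ⊥bis P2·P5 via (20.35,3.995): [(20.1735, 11.3262) (20.2224, 10.1873) (31, 0.6902) (31, 9.923)]  |A|=55.8849
7. ⊥bis P2·P6 via (17.825,4.33): [(20.1735, 11.3262) (20.2224, 10.1873) (31, 0.6902) (31, 9.923)]  |A|=55.8849
8. ⊥bis P2·P7 via (15.14,4.75): [(20.1735, 11.3262) (20.2224, 10.1873) (31, 0.6902) (31, 9.923)]  |A|=55.8849
9. ⊥bis P2·P8 via (24.605,15.845): [(20.1735, 11.3262) (20.2224, 10.1873) (31, 0.6902) (31, 9.923)]  |A|=55.8849
10. canonical 4-gon: [(20.1735, 11.3262) (20.2224, 10.1873) (31, 0.6902) (31, 9.923)]
11. shoelace: 55.8849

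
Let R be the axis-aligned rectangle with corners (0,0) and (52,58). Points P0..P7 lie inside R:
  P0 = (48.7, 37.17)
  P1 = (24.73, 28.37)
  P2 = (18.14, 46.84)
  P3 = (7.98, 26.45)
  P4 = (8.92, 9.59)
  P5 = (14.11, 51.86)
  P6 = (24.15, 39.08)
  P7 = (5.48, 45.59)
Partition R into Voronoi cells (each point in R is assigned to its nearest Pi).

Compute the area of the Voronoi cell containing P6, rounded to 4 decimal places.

1. box [0,52]×[0,58]: [(0, 0) (52, 0) (52, 58) (0, 58)]
2. ⊥bis P6·P0 via (36.425,38.125): [(0, 0) (33.4589, 0) (37.9713, 58) (0, 58)]  |A|=2071.4741
3. ⊥bis P6·P1 via (24.44,33.725): [(0, 32.4015) (36.1319, 34.3582) (37.9713, 58) (0, 58)]  |A|=911.3178
4. ⊥bis P6·P2 via (21.145,42.96): [(8.0768, 32.8388) (36.1319, 34.3582) (37.805, 55.8629)]  |A|=300.3888
5. ⊥bis P6·P3 via (16.065,32.765): [(13.0181, 36.6659) (15.6855, 33.2509) (36.1319, 34.3582) (37.805, 55.8629)]  |A|=286.8476
6. ⊥bis P6·P4 via (16.535,24.335): [(13.0181, 36.6659) (15.6855, 33.2509) (36.1319, 34.3582) (37.805, 55.8629)]  |A|=286.8476
7. ⊥bis P6·P5 via (19.13,45.47): [(13.0181, 36.6659) (15.6855, 33.2509) (36.1319, 34.3582) (37.805, 55.8629)]  |A|=286.8476
8. ⊥bis P6·P7 via (14.815,42.335): [(13.0181, 36.6659) (15.6855, 33.2509) (36.1319, 34.3582) (37.805, 55.8629)]  |A|=286.8476
9. canonical 4-gon: [(13.0181, 36.6659) (15.6855, 33.2509) (36.1319, 34.3582) (37.805, 55.8629)]
10. shoelace: 286.8476

Area of P6's cell: 286.8476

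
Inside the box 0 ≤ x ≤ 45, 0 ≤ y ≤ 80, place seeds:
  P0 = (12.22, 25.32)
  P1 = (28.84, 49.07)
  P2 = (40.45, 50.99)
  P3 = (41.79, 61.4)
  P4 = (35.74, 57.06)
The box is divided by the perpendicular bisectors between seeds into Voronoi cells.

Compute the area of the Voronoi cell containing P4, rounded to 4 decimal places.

Area of P4's cell: 447.6342

1. box [0,45]×[0,80]: [(0, 0) (45, 0) (45, 80) (0, 80)]
2. ⊥bis P4·P0 via (23.98,41.19): [(0, 58.9597) (45, 25.6137) (45, 80) (0, 80)]  |A|=1697.098
3. ⊥bis P4·P1 via (32.29,53.065): [(45, 42.0889) (45, 80) (1.1001, 80)]  |A|=832.1476
4. ⊥bis P4·P2 via (38.095,54.025): [(34.4518, 51.1981) (45, 59.3829) (45, 80) (1.1001, 80)]  |A|=740.9375
5. ⊥bis P4·P3 via (38.765,59.23): [(34.4518, 51.1981) (40.9241, 56.2202) (23.8655, 80) (1.1001, 80)]  |A|=447.6342
6. canonical 4-gon: [(34.4518, 51.1981) (40.9241, 56.2202) (23.8655, 80) (1.1001, 80)]
7. shoelace: 447.6342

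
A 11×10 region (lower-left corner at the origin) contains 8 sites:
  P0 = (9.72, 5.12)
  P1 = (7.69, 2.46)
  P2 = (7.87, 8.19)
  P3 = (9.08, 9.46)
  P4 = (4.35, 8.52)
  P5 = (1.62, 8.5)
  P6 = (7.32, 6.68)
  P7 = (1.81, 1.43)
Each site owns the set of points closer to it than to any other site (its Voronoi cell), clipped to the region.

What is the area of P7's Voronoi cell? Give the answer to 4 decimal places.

Area of P7's cell: 22.8304

1. box [0,11]×[0,10]: [(0, 0) (11, 0) (11, 10) (0, 10)]
2. ⊥bis P7·P0 via (5.765,3.275): [(0, 0) (7.2928, 0) (2.6278, 10) (0, 10)]  |A|=49.6029
3. ⊥bis P7·P1 via (4.75,1.945): [(0, 0) (5.0907, 0) (3.7666, 7.5587) (2.6278, 10) (0, 10)]  |A|=41.2804
4. ⊥bis P7·P2 via (4.84,4.81): [(0, 9.1488) (0, 0) (5.0907, 0) (4.1379, 5.4394)]  |A|=32.7736
5. ⊥bis P7·P3 via (5.445,5.445): [(0, 9.1488) (0, 0) (5.0907, 0) (4.1379, 5.4394)]  |A|=32.7736
6. ⊥bis P7·P4 via (3.08,4.975): [(0, 6.0784) (0, 0) (5.0907, 0) (4.2955, 4.5395)]  |A|=24.6097
7. ⊥bis P7·P5 via (1.715,4.965): [(3.0107, 4.9998) (0, 4.9189) (0, 0) (5.0907, 0) (4.2955, 4.5395)]  |A|=22.8642
8. ⊥bis P7·P6 via (4.565,4.055): [(4.0037, 4.6441) (3.0107, 4.9998) (0, 4.9189) (0, 0) (5.0907, 0) (4.3388, 4.2924)]  |A|=22.8304
9. canonical 6-gon: [(4.0037, 4.6441) (3.0107, 4.9998) (0, 4.9189) (0, 0) (5.0907, 0) (4.3388, 4.2924)]
10. shoelace: 22.8304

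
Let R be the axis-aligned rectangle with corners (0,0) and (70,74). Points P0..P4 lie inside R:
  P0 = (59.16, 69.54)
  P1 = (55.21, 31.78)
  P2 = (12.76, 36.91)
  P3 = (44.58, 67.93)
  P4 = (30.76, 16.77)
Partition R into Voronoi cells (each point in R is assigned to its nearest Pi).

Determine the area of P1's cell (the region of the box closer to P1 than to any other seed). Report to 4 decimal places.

Area of P1's cell: 1293.9914

1. box [0,70]×[0,74]: [(0, 0) (70, 0) (70, 74) (0, 74)]
2. ⊥bis P1·P0 via (57.185,50.66): [(0, 56.642) (0, 0) (70, 0) (70, 49.3194)]  |A|=3708.6511
3. ⊥bis P1·P2 via (33.985,34.345): [(36.2216, 52.8529) (29.8345, 0) (70, 0) (70, 49.3194)]  |A|=1894.3978
4. ⊥bis P1·P3 via (49.895,49.855): [(53.8271, 51.0113) (35.3422, 45.5757) (29.8345, 0) (70, 0) (70, 49.3194)]  |A|=1829.5284
5. ⊥bis P1·P4 via (42.985,24.275): [(53.8271, 51.0113) (35.3422, 45.5757) (34.4485, 38.1803) (57.8876, 0) (70, 0) (70, 49.3194)]  |A|=1293.9914
6. canonical 6-gon: [(53.8271, 51.0113) (35.3422, 45.5757) (34.4485, 38.1803) (57.8876, 0) (70, 0) (70, 49.3194)]
7. shoelace: 1293.9914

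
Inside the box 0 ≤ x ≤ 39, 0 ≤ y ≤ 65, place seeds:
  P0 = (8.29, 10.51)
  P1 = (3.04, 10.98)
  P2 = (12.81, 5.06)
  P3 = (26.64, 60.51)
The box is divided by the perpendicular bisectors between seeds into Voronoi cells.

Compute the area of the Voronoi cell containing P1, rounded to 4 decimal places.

Area of P1's cell: 264.1781

1. box [0,39]×[0,65]: [(0, 0) (39, 0) (39, 65) (0, 65)]
2. ⊥bis P1·P0 via (5.665,10.745): [(0, 0) (4.7031, 0) (10.5221, 65) (0, 65)]  |A|=494.8184
3. ⊥bis P1·P2 via (7.925,8.02): [(0, 0) (3.0654, 0) (4.987, 3.1713) (10.5221, 65) (0, 65)]  |A|=492.2216
4. ⊥bis P1·P3 via (14.84,35.745): [(0, 42.8159) (0, 0) (3.0654, 0) (4.987, 3.1713) (8.1869, 38.9151)]  |A|=264.1781
5. canonical 5-gon: [(0, 42.8159) (0, 0) (3.0654, 0) (4.987, 3.1713) (8.1869, 38.9151)]
6. shoelace: 264.1781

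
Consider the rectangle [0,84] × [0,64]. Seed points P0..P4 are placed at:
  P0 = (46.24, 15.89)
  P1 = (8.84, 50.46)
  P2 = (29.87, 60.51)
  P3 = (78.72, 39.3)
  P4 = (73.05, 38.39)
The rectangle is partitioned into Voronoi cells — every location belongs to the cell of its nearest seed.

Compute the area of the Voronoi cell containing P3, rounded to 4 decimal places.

1. box [0,84]×[0,64]: [(0, 0) (84, 0) (84, 64) (0, 64)]
2. ⊥bis P3·P0 via (62.48,27.595): [(82.3691, 0) (84, 0) (84, 64) (36.2411, 64)]  |A|=1580.4742
3. ⊥bis P3·P1 via (43.78,44.88): [(44.9122, 51.9693) (82.3691, 0) (84, 0) (84, 64) (46.8335, 64)]  |A|=1516.7569
4. ⊥bis P3·P2 via (54.295,49.905): [(51.327, 43.0692) (82.3691, 0) (84, 0) (84, 64) (60.4149, 64)]  |A|=1327.4853
5. ⊥bis P3·P4 via (75.885,38.845): [(82.0478, 0.4458) (82.3691, 0) (84, 0) (84, 64) (71.8478, 64)]  |A|=448.9952
6. canonical 5-gon: [(82.0478, 0.4458) (82.3691, 0) (84, 0) (84, 64) (71.8478, 64)]
7. shoelace: 448.9952

Area of P3's cell: 448.9952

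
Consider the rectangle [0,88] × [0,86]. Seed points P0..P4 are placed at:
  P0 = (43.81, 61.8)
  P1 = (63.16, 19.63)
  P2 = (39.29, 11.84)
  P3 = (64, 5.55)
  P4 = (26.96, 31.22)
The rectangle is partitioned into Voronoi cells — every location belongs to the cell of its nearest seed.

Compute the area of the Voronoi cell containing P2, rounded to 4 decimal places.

Area of P2's cell: 816.6307

1. box [0,88]×[0,86]: [(0, 0) (88, 0) (88, 86) (0, 86)]
2. ⊥bis P2·P0 via (41.55,36.82): [(0, 40.5791) (0, 0) (88, 0) (88, 32.6176)]  |A|=3220.6542
3. ⊥bis P2·P1 via (51.225,15.735): [(44.4289, 36.5595) (0, 40.5791) (0, 0) (56.3601, 0)]  |A|=1931.6931
4. ⊥bis P2·P3 via (51.645,8.695): [(52.4677, 11.9271) (44.4289, 36.5595) (0, 40.5791) (0, 0) (49.4317, 0)]  |A|=1890.3749
5. ⊥bis P2·P4 via (33.125,21.53): [(52.4677, 11.9271) (46.547, 30.0694) (0, 0.4551) (0, 0) (49.4317, 0)]  |A|=816.6307
6. canonical 5-gon: [(52.4677, 11.9271) (46.547, 30.0694) (0, 0.4551) (0, 0) (49.4317, 0)]
7. shoelace: 816.6307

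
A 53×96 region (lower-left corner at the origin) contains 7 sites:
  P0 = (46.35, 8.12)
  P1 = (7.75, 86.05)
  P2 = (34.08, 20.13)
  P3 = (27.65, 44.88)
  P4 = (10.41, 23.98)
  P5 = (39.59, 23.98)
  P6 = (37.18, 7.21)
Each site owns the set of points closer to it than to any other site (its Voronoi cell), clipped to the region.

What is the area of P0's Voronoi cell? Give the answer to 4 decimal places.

1. box [0,53]×[0,96]: [(0, 0) (53, 0) (53, 96) (0, 96)]
2. ⊥bis P0·P1 via (27.05,47.085): [(0, 33.6867) (0, 0) (53, 0) (53, 59.9385)]  |A|=2481.0665
3. ⊥bis P0·P2 via (40.215,14.125): [(26.3893, 0) (53, 0) (53, 27.1868)]  |A|=361.7295
4. ⊥bis P0·P3 via (37,26.5): [(26.3893, 0) (53, 0) (53, 27.1868)]  |A|=361.7295
5. ⊥bis P0·P4 via (28.38,16.05): [(26.3893, 0) (53, 0) (53, 27.1868)]  |A|=361.7295
6. ⊥bis P0·P5 via (42.97,16.05): [(41.4759, 15.4132) (26.3893, 0) (53, 0) (53, 20.3251)]  |A|=322.1919
7. ⊥bis P0·P6 via (41.765,7.665): [(41.4759, 15.4132) (41.0403, 14.9681) (42.5256, 0) (53, 0) (53, 20.3251)]  |A|=201.4265
8. canonical 5-gon: [(41.4759, 15.4132) (41.0403, 14.9681) (42.5256, 0) (53, 0) (53, 20.3251)]
9. shoelace: 201.4265

Area of P0's cell: 201.4265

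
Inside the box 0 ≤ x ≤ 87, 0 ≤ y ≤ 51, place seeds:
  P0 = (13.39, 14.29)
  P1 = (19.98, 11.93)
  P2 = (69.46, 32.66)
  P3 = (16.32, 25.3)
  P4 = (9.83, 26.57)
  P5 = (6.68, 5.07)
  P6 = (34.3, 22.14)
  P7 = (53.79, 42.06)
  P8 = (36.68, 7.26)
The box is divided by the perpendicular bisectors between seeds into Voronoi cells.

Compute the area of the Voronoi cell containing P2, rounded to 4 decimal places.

1. box [0,87]×[0,51]: [(0, 0) (87, 0) (87, 51) (0, 51)]
2. ⊥bis P2·P0 via (41.425,23.475): [(49.116, 0) (87, 0) (87, 51) (32.4071, 51)]  |A|=2358.1606
3. ⊥bis P2·P1 via (44.72,22.295): [(54.0606, 0) (87, 0) (87, 51) (32.6938, 51)]  |A|=2224.7606
4. ⊥bis P2·P3 via (42.89,28.98): [(43.3694, 25.5187) (54.0606, 0) (87, 0) (87, 51) (39.8402, 51)]  |A|=2133.7116
5. ⊥bis P2·P4 via (39.645,29.615): [(43.3694, 25.5187) (54.0606, 0) (87, 0) (87, 51) (39.8402, 51)]  |A|=2133.7116
6. ⊥bis P2·P5 via (38.07,18.865): [(43.3694, 25.5187) (54.0606, 0) (87, 0) (87, 51) (39.8402, 51)]  |A|=2133.7116
7. ⊥bis P2·P6 via (51.88,27.4): [(60.0782, 0) (87, 0) (87, 51) (44.8188, 51)]  |A|=1762.1272
8. ⊥bis P2·P7 via (61.625,37.36): [(53.1347, 23.2065) (60.0782, 0) (87, 0) (87, 51) (69.8073, 51)]  |A|=1414.8688
9. ⊥bis P2·P8 via (53.07,19.96): [(53.1347, 23.2065) (54.7578, 17.7818) (68.5363, 0) (87, 0) (87, 51) (69.8073, 51)]  |A|=1339.6688
10. canonical 6-gon: [(53.1347, 23.2065) (54.7578, 17.7818) (68.5363, 0) (87, 0) (87, 51) (69.8073, 51)]
11. shoelace: 1339.6688

Area of P2's cell: 1339.6688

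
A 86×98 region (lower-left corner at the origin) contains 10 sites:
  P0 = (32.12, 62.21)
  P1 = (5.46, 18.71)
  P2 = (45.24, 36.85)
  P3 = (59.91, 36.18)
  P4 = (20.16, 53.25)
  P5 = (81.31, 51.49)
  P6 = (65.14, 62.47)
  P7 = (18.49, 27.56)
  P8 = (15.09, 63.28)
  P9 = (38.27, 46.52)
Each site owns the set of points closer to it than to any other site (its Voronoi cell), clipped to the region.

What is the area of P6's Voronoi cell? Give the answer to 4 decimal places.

1. box [0,86]×[0,98]: [(0, 0) (86, 0) (86, 98) (0, 98)]
2. ⊥bis P6·P0 via (48.63,62.34): [(49.1209, 0) (86, 0) (86, 98) (48.3492, 98)]  |A|=3651.9661
3. ⊥bis P6·P1 via (35.3,40.59): [(48.9478, 21.9771) (65.0624, 0) (86, 0) (86, 98) (48.3492, 98)]  |A|=3476.7923
4. ⊥bis P6·P2 via (55.19,49.66): [(48.6901, 54.7087) (86, 25.7287) (86, 98) (48.3492, 98)]  |A|=2163.1926
5. ⊥bis P6·P3 via (62.525,49.325): [(48.6901, 54.7087) (53.2444, 51.1712) (86, 44.655) (86, 98) (48.3492, 98)]  |A|=1853.2217
6. ⊥bis P6·P4 via (42.65,57.86): [(48.6901, 54.7087) (53.2444, 51.1712) (86, 44.655) (86, 98) (48.3492, 98)]  |A|=1853.2217
7. ⊥bis P6·P5 via (73.225,56.98): [(48.6901, 54.7087) (53.2444, 51.1712) (67.3722, 48.3607) (86, 75.7935) (86, 98) (48.3492, 98)]  |A|=1563.2014
8. ⊥bis P6·P7 via (41.815,45.015): [(48.6901, 54.7087) (53.2444, 51.1712) (67.3722, 48.3607) (86, 75.7935) (86, 98) (48.3492, 98)]  |A|=1563.2014
9. ⊥bis P6·P8 via (40.115,62.875): [(48.6901, 54.7087) (53.2444, 51.1712) (67.3722, 48.3607) (86, 75.7935) (86, 98) (48.3492, 98)]  |A|=1563.2014
10. ⊥bis P6·P9 via (51.705,54.495): [(48.6513, 59.6394) (53.736, 51.0734) (67.3722, 48.3607) (86, 75.7935) (86, 98) (48.3492, 98)]  |A|=1550.1849
11. canonical 6-gon: [(48.6513, 59.6394) (53.736, 51.0734) (67.3722, 48.3607) (86, 75.7935) (86, 98) (48.3492, 98)]
12. shoelace: 1550.1849

Area of P6's cell: 1550.1849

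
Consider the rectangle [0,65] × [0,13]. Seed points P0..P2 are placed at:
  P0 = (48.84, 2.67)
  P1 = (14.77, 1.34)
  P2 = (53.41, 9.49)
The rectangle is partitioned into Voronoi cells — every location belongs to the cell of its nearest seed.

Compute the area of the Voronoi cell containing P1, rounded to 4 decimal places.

Area of P1's cell: 411.1839

1. box [0,65]×[0,13]: [(0, 0) (65, 0) (65, 13) (0, 13)]
2. ⊥bis P1·P0 via (31.805,2.005): [(0, 0) (31.8833, 0) (31.3758, 13) (0, 13)]  |A|=411.1839
3. ⊥bis P1·P2 via (34.09,5.415): [(0, 0) (31.8833, 0) (31.3758, 13) (0, 13)]  |A|=411.1839
4. canonical 4-gon: [(0, 0) (31.8833, 0) (31.3758, 13) (0, 13)]
5. shoelace: 411.1839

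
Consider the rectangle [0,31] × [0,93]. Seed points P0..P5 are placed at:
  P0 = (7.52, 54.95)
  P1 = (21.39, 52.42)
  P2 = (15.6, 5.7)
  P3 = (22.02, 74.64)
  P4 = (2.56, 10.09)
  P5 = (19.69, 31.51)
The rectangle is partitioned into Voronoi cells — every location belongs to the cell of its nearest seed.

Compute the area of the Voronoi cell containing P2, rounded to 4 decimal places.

1. box [0,31]×[0,93]: [(0, 0) (31, 0) (31, 93) (0, 93)]
2. ⊥bis P2·P0 via (11.56,30.325): [(0, 28.4285) (0, 0) (31, 0) (31, 33.5143)]  |A|=960.1134
3. ⊥bis P2·P1 via (18.495,29.06): [(10.1518, 30.094) (0, 28.4285) (0, 0) (31, 0) (31, 27.5103)]  |A|=897.5262
4. ⊥bis P2·P3 via (18.81,40.17): [(10.1518, 30.094) (0, 28.4285) (0, 0) (31, 0) (31, 27.5103)]  |A|=897.5262
5. ⊥bis P2·P4 via (9.08,7.895): [(16.297, 29.3324) (6.4221, 0) (31, 0) (31, 27.5103)]  |A|=562.7055
6. ⊥bis P2·P5 via (17.645,18.605): [(12.9368, 19.3511) (6.4221, 0) (31, 0) (31, 16.4887)]  |A|=386.7242
7. canonical 4-gon: [(12.9368, 19.3511) (6.4221, 0) (31, 0) (31, 16.4887)]
8. shoelace: 386.7242

Area of P2's cell: 386.7242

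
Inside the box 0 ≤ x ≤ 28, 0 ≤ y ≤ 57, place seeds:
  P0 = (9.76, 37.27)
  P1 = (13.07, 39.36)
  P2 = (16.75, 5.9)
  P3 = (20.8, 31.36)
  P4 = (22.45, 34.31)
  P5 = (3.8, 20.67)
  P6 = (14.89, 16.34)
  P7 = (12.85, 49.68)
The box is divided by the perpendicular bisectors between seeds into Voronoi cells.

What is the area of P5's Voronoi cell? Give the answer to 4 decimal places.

1. box [0,28]×[0,57]: [(0, 0) (28, 0) (28, 57) (0, 57)]
2. ⊥bis P5·P0 via (6.78,28.97): [(0, 31.4043) (0, 0) (28, 0) (28, 21.3513)]  |A|=738.5773
3. ⊥bis P5·P1 via (8.435,30.015): [(20.4043, 24.0784) (0, 31.4043) (0, 0) (28, 0) (28, 20.311)]  |A|=734.6266
4. ⊥bis P5·P2 via (10.275,13.285): [(21.7973, 23.3875) (20.4043, 24.0784) (0, 31.4043) (0, 4.2761)]  |A|=297.6063
5. ⊥bis P5·P3 via (12.3,26.015): [(16.7403, 18.9537) (11.5096, 27.2719) (0, 31.4043) (0, 4.2761)]  |A|=264.1295
6. ⊥bis P5·P4 via (13.125,27.49): [(16.7403, 18.9537) (11.5096, 27.2719) (0, 31.4043) (0, 4.2761)]  |A|=264.1295
7. ⊥bis P5·P6 via (9.345,18.505): [(5.7619, 9.328) (12.2859, 26.0374) (11.5096, 27.2719) (0, 31.4043) (0, 4.2761)]  |A|=203.8076
8. ⊥bis P5·P7 via (8.325,35.175): [(5.7619, 9.328) (12.2859, 26.0374) (11.5096, 27.2719) (0, 31.4043) (0, 4.2761)]  |A|=203.8076
9. canonical 5-gon: [(5.7619, 9.328) (12.2859, 26.0374) (11.5096, 27.2719) (0, 31.4043) (0, 4.2761)]
10. shoelace: 203.8076

Area of P5's cell: 203.8076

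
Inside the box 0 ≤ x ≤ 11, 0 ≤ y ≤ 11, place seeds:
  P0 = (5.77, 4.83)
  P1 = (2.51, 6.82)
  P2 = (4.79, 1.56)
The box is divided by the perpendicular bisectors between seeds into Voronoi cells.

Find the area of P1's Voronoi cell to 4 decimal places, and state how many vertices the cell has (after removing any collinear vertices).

Area of P1's cell: 38.3626 (4 vertices)

1. box [0,11]×[0,11]: [(0, 0) (11, 0) (11, 11) (0, 11)]
2. ⊥bis P1·P0 via (4.14,5.825): [(0, 0) (0.5842, 0) (7.299, 11) (0, 11)]  |A|=43.3577
3. ⊥bis P1·P2 via (3.65,4.19): [(0, 2.6079) (2.9592, 3.8905) (7.299, 11) (0, 11)]  |A|=38.3626
4. canonical 4-gon: [(0, 2.6079) (2.9592, 3.8905) (7.299, 11) (0, 11)]
5. shoelace: 38.3626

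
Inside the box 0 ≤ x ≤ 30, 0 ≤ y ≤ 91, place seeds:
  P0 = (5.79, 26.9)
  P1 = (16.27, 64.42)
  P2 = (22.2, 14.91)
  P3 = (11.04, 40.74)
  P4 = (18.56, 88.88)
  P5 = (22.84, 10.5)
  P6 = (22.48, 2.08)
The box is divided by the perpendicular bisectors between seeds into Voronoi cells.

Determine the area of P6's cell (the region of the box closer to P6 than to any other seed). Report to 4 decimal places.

1. box [0,30]×[0,91]: [(0, 0) (30, 0) (30, 91) (0, 91)]
2. ⊥bis P6·P0 via (14.135,14.49): [(0, 4.985) (0, 0) (30, 0) (30, 25.1583)]  |A|=452.1499
3. ⊥bis P6·P1 via (19.375,33.25): [(0, 4.985) (0, 0) (30, 0) (30, 25.1583)]  |A|=452.1499
4. ⊥bis P6·P2 via (22.34,8.495): [(4.6455, 8.1088) (0, 4.985) (0, 0) (30, 0) (30, 8.6622)]  |A|=243.0241
5. ⊥bis P6·P3 via (16.76,21.41): [(4.6455, 8.1088) (0, 4.985) (0, 0) (30, 0) (30, 8.6622)]  |A|=243.0241
6. ⊥bis P6·P4 via (20.52,45.48): [(4.6455, 8.1088) (0, 4.985) (0, 0) (30, 0) (30, 8.6622)]  |A|=243.0241
7. ⊥bis P6·P5 via (22.66,6.29): [(3.1793, 7.1229) (0, 4.985) (0, 0) (30, 0) (30, 5.9762)]  |A|=194.9107
8. canonical 5-gon: [(3.1793, 7.1229) (0, 4.985) (0, 0) (30, 0) (30, 5.9762)]
9. shoelace: 194.9107

Area of P6's cell: 194.9107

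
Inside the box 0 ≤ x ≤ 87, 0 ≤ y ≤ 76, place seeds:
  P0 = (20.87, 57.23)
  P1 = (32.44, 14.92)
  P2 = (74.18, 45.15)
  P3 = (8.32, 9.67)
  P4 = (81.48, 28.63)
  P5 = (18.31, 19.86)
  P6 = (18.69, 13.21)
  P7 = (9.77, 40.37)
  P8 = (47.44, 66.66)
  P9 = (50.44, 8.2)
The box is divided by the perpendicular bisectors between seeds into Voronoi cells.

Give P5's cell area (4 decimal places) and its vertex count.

1. box [0,87]×[0,76]: [(0, 0) (87, 0) (87, 76) (0, 76)]
2. ⊥bis P5·P0 via (19.59,38.545): [(0, 39.887) (0, 0) (87, 0) (87, 33.9271)]  |A|=3210.9147
3. ⊥bis P5·P1 via (25.375,17.39): [(32.4627, 37.6632) (0, 39.887) (0, 0) (19.2953, 0)]  |A|=1010.7806
4. ⊥bis P5·P2 via (46.245,32.505): [(32.4627, 37.6632) (0, 39.887) (0, 0) (19.2953, 0)]  |A|=1010.7806
5. ⊥bis P5·P3 via (13.315,14.765): [(21.6131, 6.6298) (32.4627, 37.6632) (0, 39.887) (0, 27.8187)]  |A|=646.1952
6. ⊥bis P5·P4 via (49.895,24.245): [(21.6131, 6.6298) (32.4627, 37.6632) (0, 39.887) (0, 27.8187)]  |A|=646.1952
7. ⊥bis P5·P6 via (18.5,16.535): [(11.8946, 16.1575) (25.2101, 16.9184) (32.4627, 37.6632) (0, 39.887) (0, 27.8187)]  |A|=579.0639
8. ⊥bis P5·P7 via (14.04,30.115): [(2.5414, 25.3272) (11.8946, 16.1575) (25.2101, 16.9184) (32.4627, 37.6632) (32.2096, 37.6805)]  |A|=332.0495
9. ⊥bis P5·P8 via (32.875,43.26): [(2.5414, 25.3272) (11.8946, 16.1575) (25.2101, 16.9184) (32.4627, 37.6632) (32.2096, 37.6805)]  |A|=332.0495
10. ⊥bis P5·P9 via (34.375,14.03): [(2.5414, 25.3272) (11.8946, 16.1575) (25.2101, 16.9184) (32.4627, 37.6632) (32.2096, 37.6805)]  |A|=332.0495
11. canonical 5-gon: [(2.5414, 25.3272) (11.8946, 16.1575) (25.2101, 16.9184) (32.4627, 37.6632) (32.2096, 37.6805)]
12. shoelace: 332.0495

Area of P5's cell: 332.0495 (5 vertices)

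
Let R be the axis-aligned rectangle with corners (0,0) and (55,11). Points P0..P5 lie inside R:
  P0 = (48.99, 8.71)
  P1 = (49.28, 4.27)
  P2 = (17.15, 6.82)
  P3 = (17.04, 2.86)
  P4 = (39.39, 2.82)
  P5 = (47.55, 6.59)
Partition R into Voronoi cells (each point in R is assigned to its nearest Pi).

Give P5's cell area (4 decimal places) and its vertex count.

1. box [0,55]×[0,11]: [(0, 0) (55, 0) (55, 11) (0, 11)]
2. ⊥bis P5·P0 via (48.27,7.65): [(0, 0) (55, 0) (55, 3.0787) (43.3381, 11) (0, 11)]  |A|=558.811
3. ⊥bis P5·P1 via (48.415,5.43): [(0, 0) (41.1332, 0) (49.9038, 6.5402) (43.3381, 11) (0, 11)]  |A|=505.6202
4. ⊥bis P5·P2 via (32.35,6.705): [(32.2993, 0) (41.1332, 0) (49.9038, 6.5402) (43.3381, 11) (32.3825, 11)]  |A|=149.8705
5. ⊥bis P5·P3 via (32.295,4.725): [(32.3327, 4.4167) (32.8727, 0) (41.1332, 0) (49.9038, 6.5402) (43.3381, 11) (32.3825, 11)]  |A|=148.6042
6. ⊥bis P5·P4 via (43.47,4.705): [(44.488, 2.5017) (49.9038, 6.5402) (43.3381, 11) (40.5616, 11)]  |A|=37.1324
7. canonical 4-gon: [(44.488, 2.5017) (49.9038, 6.5402) (43.3381, 11) (40.5616, 11)]
8. shoelace: 37.1324

Area of P5's cell: 37.1324 (4 vertices)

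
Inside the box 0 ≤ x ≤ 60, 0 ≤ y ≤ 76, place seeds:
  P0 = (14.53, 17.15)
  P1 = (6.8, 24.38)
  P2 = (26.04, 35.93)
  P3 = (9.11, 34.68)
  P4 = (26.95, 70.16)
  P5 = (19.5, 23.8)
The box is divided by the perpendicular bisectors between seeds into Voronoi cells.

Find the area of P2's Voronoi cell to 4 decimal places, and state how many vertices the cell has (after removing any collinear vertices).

1. box [0,60]×[0,76]: [(0, 0) (60, 0) (60, 76) (0, 76)]
2. ⊥bis P2·P0 via (20.285,26.54): [(0, 38.9724) (60, 2.1992) (60, 76) (0, 76)]  |A|=3324.8513
3. ⊥bis P2·P1 via (16.42,30.155): [(0, 57.5075) (17.6036, 28.1834) (60, 2.1992) (60, 76) (0, 76)]  |A|=3161.7097
4. ⊥bis P2·P3 via (17.575,35.305): [(18.1244, 27.8642) (60, 2.1992) (60, 76) (14.5703, 76)]  |A|=2638.6225
5. ⊥bis P2·P4 via (26.495,53.045): [(16.2451, 53.3175) (18.1244, 27.8642) (60, 2.1992) (60, 52.1543)]  |A|=1601.7093
6. ⊥bis P2·P5 via (22.77,29.865): [(16.2451, 53.3175) (17.7779, 32.5565) (60, 9.7921) (60, 52.1543)]  |A|=1347.6151
7. canonical 4-gon: [(16.2451, 53.3175) (17.7779, 32.5565) (60, 9.7921) (60, 52.1543)]
8. shoelace: 1347.6151

Area of P2's cell: 1347.6151 (4 vertices)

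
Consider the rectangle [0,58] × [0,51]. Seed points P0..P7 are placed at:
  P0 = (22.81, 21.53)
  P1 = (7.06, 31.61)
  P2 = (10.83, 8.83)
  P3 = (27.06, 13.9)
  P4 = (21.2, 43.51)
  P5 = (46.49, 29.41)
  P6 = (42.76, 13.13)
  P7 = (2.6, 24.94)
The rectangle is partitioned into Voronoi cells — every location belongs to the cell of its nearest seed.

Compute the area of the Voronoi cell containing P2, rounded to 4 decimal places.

1. box [0,58]×[0,51]: [(0, 0) (58, 0) (58, 51) (0, 51)]
2. ⊥bis P2·P0 via (16.82,15.18): [(0, 31.0464) (0, 0) (32.9123, 0)]  |A|=510.9049
3. ⊥bis P2·P1 via (8.945,20.22): [(11.0992, 20.5765) (0, 18.7396) (0, 0) (32.9123, 0)]  |A|=442.6074
4. ⊥bis P2·P3 via (18.945,11.365): [(18.1432, 13.9319) (11.0992, 20.5765) (0, 18.7396) (0, 0) (22.4952, 0)]  |A|=370.0428
5. ⊥bis P2·P4 via (16.015,26.17): [(18.1432, 13.9319) (11.0992, 20.5765) (0, 18.7396) (0, 0) (22.4952, 0)]  |A|=370.0428
6. ⊥bis P2·P5 via (28.66,19.12): [(18.1432, 13.9319) (11.0992, 20.5765) (0, 18.7396) (0, 0) (22.4952, 0)]  |A|=370.0428
7. ⊥bis P2·P6 via (26.795,10.98): [(18.1432, 13.9319) (11.0992, 20.5765) (0, 18.7396) (0, 0) (22.4952, 0)]  |A|=370.0428
8. ⊥bis P2·P7 via (6.715,16.885): [(18.1432, 13.9319) (12.0975, 19.6347) (0, 13.4546) (0, 0) (22.4952, 0)]  |A|=331.9312
9. canonical 5-gon: [(18.1432, 13.9319) (12.0975, 19.6347) (0, 13.4546) (0, 0) (22.4952, 0)]
10. shoelace: 331.9312

Area of P2's cell: 331.9312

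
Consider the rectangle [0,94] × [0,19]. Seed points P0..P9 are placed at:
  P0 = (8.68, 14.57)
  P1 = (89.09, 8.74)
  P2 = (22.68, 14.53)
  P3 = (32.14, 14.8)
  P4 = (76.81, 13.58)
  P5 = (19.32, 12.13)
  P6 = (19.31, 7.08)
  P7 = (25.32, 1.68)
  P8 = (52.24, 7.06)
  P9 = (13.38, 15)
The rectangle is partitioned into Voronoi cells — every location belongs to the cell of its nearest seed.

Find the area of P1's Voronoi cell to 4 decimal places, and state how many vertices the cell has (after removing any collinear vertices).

1. box [0,94]×[0,19]: [(0, 0) (94, 0) (94, 19) (0, 19)]
2. ⊥bis P1·P0 via (48.885,11.655): [(48.04, 0) (94, 0) (94, 19) (49.4175, 19)]  |A|=860.1537
3. ⊥bis P1·P2 via (55.885,11.635): [(54.8706, 0) (94, 0) (94, 19) (56.5271, 19)]  |A|=727.7217
4. ⊥bis P1·P3 via (60.615,11.77): [(59.3626, 0) (94, 0) (94, 19) (61.3843, 19)]  |A|=638.9044
5. ⊥bis P1·P4 via (82.95,11.16): [(78.5514, 0) (94, 0) (94, 19) (86.04, 19)]  |A|=222.3811
6. ⊥bis P1·P5 via (54.205,10.435): [(78.5514, 0) (94, 0) (94, 19) (86.04, 19)]  |A|=222.3811
7. ⊥bis P1·P6 via (54.2,7.91): [(78.5514, 0) (94, 0) (94, 19) (86.04, 19)]  |A|=222.3811
8. ⊥bis P1·P7 via (57.205,5.21): [(78.5514, 0) (94, 0) (94, 19) (86.04, 19)]  |A|=222.3811
9. ⊥bis P1·P8 via (70.665,7.9): [(78.5514, 0) (94, 0) (94, 19) (86.04, 19)]  |A|=222.3811
10. ⊥bis P1·P9 via (51.235,11.87): [(78.5514, 0) (94, 0) (94, 19) (86.04, 19)]  |A|=222.3811
11. canonical 4-gon: [(78.5514, 0) (94, 0) (94, 19) (86.04, 19)]
12. shoelace: 222.3811

Area of P1's cell: 222.3811 (4 vertices)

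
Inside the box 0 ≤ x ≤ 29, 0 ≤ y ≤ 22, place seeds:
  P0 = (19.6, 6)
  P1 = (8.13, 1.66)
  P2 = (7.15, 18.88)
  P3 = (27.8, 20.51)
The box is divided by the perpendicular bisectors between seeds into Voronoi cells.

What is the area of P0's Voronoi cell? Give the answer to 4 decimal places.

1. box [0,29]×[0,22]: [(0, 0) (29, 0) (29, 22) (0, 22)]
2. ⊥bis P0·P1 via (13.865,3.83): [(15.3142, 0) (29, 0) (29, 22) (6.9899, 22)]  |A|=392.6554
3. ⊥bis P0·P2 via (13.375,12.44): [(11.3484, 10.481) (15.3142, 0) (29, 0) (29, 22) (23.2652, 22)]  |A|=298.9181
4. ⊥bis P0·P3 via (23.7,13.255): [(17.7164, 16.6365) (11.3484, 10.481) (15.3142, 0) (29, 0) (29, 10.2598)]  |A|=217.3031
5. canonical 5-gon: [(17.7164, 16.6365) (11.3484, 10.481) (15.3142, 0) (29, 0) (29, 10.2598)]
6. shoelace: 217.3031

Area of P0's cell: 217.3031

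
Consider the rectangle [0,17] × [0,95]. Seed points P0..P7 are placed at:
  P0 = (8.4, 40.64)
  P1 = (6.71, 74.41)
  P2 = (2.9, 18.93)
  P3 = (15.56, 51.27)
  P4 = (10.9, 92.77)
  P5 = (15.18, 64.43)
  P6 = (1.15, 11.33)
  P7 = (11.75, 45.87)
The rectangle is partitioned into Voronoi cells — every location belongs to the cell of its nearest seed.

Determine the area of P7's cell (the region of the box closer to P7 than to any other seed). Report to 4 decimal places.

1. box [0,17]×[0,95]: [(0, 0) (17, 0) (17, 95) (0, 95)]
2. ⊥bis P7·P0 via (10.075,43.255): [(0, 49.7084) (17, 38.8193) (17, 95) (0, 95)]  |A|=862.5147
3. ⊥bis P7·P1 via (9.23,60.14): [(0, 58.51) (0, 49.7084) (17, 38.8193) (17, 61.5121)]  |A|=267.7031
4. ⊥bis P7·P2 via (7.325,32.4): [(0, 58.51) (0, 49.7084) (17, 38.8193) (17, 61.5121)]  |A|=267.7031
5. ⊥bis P7·P3 via (13.655,48.57): [(0, 58.2044) (0, 49.7084) (17, 38.8193) (17, 46.2099)]  |A|=135.036
6. ⊥bis P7·P4 via (11.325,69.32): [(0, 58.2044) (0, 49.7084) (17, 38.8193) (17, 46.2099)]  |A|=135.036
7. ⊥bis P7·P5 via (13.465,55.15): [(1.0868, 57.4376) (0, 57.6384) (0, 49.7084) (17, 38.8193) (17, 46.2099)]  |A|=134.7285
8. ⊥bis P7·P6 via (6.45,28.6): [(1.0868, 57.4376) (0, 57.6384) (0, 49.7084) (17, 38.8193) (17, 46.2099)]  |A|=134.7285
9. canonical 5-gon: [(1.0868, 57.4376) (0, 57.6384) (0, 49.7084) (17, 38.8193) (17, 46.2099)]
10. shoelace: 134.7285

Area of P7's cell: 134.7285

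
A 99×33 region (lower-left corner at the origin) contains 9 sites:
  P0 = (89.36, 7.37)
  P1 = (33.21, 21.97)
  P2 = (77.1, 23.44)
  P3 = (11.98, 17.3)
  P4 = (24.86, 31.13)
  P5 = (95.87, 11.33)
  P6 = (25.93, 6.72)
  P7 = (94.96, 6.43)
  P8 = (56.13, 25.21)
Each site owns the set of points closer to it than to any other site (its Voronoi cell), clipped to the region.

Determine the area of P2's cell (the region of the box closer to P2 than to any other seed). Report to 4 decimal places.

1. box [0,99]×[0,33]: [(0, 0) (99, 0) (99, 33) (0, 33)]
2. ⊥bis P2·P0 via (83.23,15.405): [(0, 0) (63.0376, 0) (99, 27.4361) (99, 33) (0, 33)]  |A|=2773.6661
3. ⊥bis P2·P1 via (55.155,22.705): [(55.9155, 0) (63.0376, 0) (99, 27.4361) (99, 33) (54.8102, 33)]  |A|=946.6929
4. ⊥bis P2·P3 via (44.54,20.37): [(55.9155, 0) (63.0376, 0) (99, 27.4361) (99, 33) (54.8102, 33)]  |A|=946.6929
5. ⊥bis P2·P4 via (50.98,27.285): [(55.9155, 0) (63.0376, 0) (99, 27.4361) (99, 33) (54.8102, 33)]  |A|=946.6929
6. ⊥bis P2·P5 via (86.485,17.385): [(55.9155, 0) (63.0376, 0) (87.1245, 18.3761) (96.5595, 33) (54.8102, 33)]  |A|=895.8108
7. ⊥bis P2·P6 via (51.515,15.08): [(55.8553, 1.797) (56.4424, 0) (63.0376, 0) (87.1245, 18.3761) (96.5595, 33) (54.8102, 33)]  |A|=895.3373
8. ⊥bis P2·P7 via (86.03,14.935): [(55.8553, 1.797) (56.4424, 0) (63.0376, 0) (87.1245, 18.3761) (96.5595, 33) (54.8102, 33)]  |A|=895.3373
9. ⊥bis P2·P8 via (66.615,24.325): [(64.6667, 1.2428) (87.1245, 18.3761) (96.5595, 33) (67.3472, 33)]  |A|=547.2319
10. canonical 4-gon: [(64.6667, 1.2428) (87.1245, 18.3761) (96.5595, 33) (67.3472, 33)]
11. shoelace: 547.2319

Area of P2's cell: 547.2319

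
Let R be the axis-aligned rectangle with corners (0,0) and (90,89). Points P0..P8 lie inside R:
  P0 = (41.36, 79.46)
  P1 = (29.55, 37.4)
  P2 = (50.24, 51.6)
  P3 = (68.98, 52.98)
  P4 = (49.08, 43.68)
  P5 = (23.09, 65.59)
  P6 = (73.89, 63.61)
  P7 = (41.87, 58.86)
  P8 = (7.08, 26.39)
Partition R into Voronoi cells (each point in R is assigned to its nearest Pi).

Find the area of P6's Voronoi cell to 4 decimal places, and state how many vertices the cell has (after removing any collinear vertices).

1. box [0,90]×[0,89]: [(0, 0) (90, 0) (90, 89) (0, 89)]
2. ⊥bis P6·P0 via (57.625,71.535): [(22.7701, 0) (90, 0) (90, 89) (66.1347, 89)]  |A|=4053.7366
3. ⊥bis P6·P1 via (51.72,50.505): [(49.34, 54.5312) (81.5742, 0) (90, 0) (90, 89) (66.1347, 89)]  |A|=2450.4063
4. ⊥bis P6·P2 via (62.065,57.605): [(56.3353, 68.888) (90, 2.5956) (90, 89) (66.1347, 89)]  |A|=1694.3808
5. ⊥bis P6·P3 via (71.435,58.295): [(56.3353, 68.888) (58.7358, 64.1607) (90, 49.7198) (90, 89) (66.1347, 89)]  |A|=957.7315
6. ⊥bis P6·P4 via (61.485,53.645): [(56.3353, 68.888) (58.7358, 64.1607) (90, 49.7198) (90, 89) (66.1347, 89)]  |A|=957.7315
7. ⊥bis P6·P5 via (48.49,64.6): [(56.3353, 68.888) (58.7358, 64.1607) (90, 49.7198) (90, 89) (66.1347, 89)]  |A|=957.7315
8. ⊥bis P6·P7 via (57.88,61.235): [(56.6492, 69.5322) (56.9137, 67.7489) (58.7358, 64.1607) (90, 49.7198) (90, 89) (66.1347, 89)]  |A|=957.3664
9. ⊥bis P6·P8 via (40.485,45): [(56.6492, 69.5322) (56.9137, 67.7489) (58.7358, 64.1607) (90, 49.7198) (90, 89) (66.1347, 89)]  |A|=957.3664
10. canonical 6-gon: [(56.6492, 69.5322) (56.9137, 67.7489) (58.7358, 64.1607) (90, 49.7198) (90, 89) (66.1347, 89)]
11. shoelace: 957.3664

Area of P6's cell: 957.3664 (6 vertices)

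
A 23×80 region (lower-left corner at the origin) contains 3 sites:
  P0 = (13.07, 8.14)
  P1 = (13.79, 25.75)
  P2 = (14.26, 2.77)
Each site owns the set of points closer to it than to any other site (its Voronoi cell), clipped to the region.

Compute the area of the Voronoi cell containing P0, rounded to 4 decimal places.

Area of P0's cell: 277.1196

1. box [0,23]×[0,80]: [(0, 0) (23, 0) (23, 80) (0, 80)]
2. ⊥bis P0·P1 via (13.43,16.945): [(0, 17.4941) (0, 0) (23, 0) (23, 16.5537)]  |A|=391.5499
3. ⊥bis P0·P2 via (13.665,5.455): [(0, 17.4941) (0, 2.4268) (23, 7.5236) (23, 16.5537)]  |A|=277.1196
4. canonical 4-gon: [(0, 17.4941) (0, 2.4268) (23, 7.5236) (23, 16.5537)]
5. shoelace: 277.1196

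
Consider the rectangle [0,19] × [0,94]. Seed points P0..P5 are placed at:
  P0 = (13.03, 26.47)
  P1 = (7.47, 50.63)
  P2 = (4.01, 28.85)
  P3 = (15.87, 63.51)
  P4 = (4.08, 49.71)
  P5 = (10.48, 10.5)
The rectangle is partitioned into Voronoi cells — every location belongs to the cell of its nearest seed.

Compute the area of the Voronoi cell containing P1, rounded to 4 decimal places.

1. box [0,19]×[0,94]: [(0, 0) (19, 0) (19, 94) (0, 94)]
2. ⊥bis P1·P0 via (10.25,38.55): [(0, 36.1911) (19, 40.5637) (19, 94) (0, 94)]  |A|=1056.8294
3. ⊥bis P1·P2 via (5.74,39.74): [(0, 40.6519) (11.4673, 38.8301) (19, 40.5637) (19, 94) (0, 94)]  |A|=1031.2531
4. ⊥bis P1·P3 via (11.67,57.07): [(0, 64.6809) (0, 40.6519) (11.4673, 38.8301) (19, 40.5637) (19, 52.2896)]  |A|=356.4722
5. ⊥bis P1·P4 via (5.775,50.17): [(2.232, 63.2252) (8.7347, 39.2643) (11.4673, 38.8301) (19, 40.5637) (19, 52.2896)]  |A|=229.522
6. ⊥bis P1·P5 via (8.975,30.565): [(2.232, 63.2252) (8.7347, 39.2643) (11.4673, 38.8301) (19, 40.5637) (19, 52.2896)]  |A|=229.522
7. canonical 5-gon: [(2.232, 63.2252) (8.7347, 39.2643) (11.4673, 38.8301) (19, 40.5637) (19, 52.2896)]
8. shoelace: 229.522

Area of P1's cell: 229.5220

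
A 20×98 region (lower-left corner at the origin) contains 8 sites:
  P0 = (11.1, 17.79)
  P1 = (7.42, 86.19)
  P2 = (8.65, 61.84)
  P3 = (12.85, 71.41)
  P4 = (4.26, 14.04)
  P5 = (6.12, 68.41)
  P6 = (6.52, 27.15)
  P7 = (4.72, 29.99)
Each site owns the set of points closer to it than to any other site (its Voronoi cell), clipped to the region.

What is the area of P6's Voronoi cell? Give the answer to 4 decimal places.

Area of P6's cell: 157.3191

1. box [0,20]×[0,98]: [(0, 0) (20, 0) (20, 98) (0, 98)]
2. ⊥bis P6·P0 via (8.81,22.47): [(0, 18.1591) (20, 27.9454) (20, 98) (0, 98)]  |A|=1498.9543
3. ⊥bis P6·P1 via (6.97,56.67): [(0, 56.7763) (0, 18.1591) (20, 27.9454) (20, 56.4714)]  |A|=671.4305
4. ⊥bis P6·P2 via (7.585,44.495): [(0, 44.9607) (0, 18.1591) (20, 27.9454) (20, 43.7327)]  |A|=425.8886
5. ⊥bis P6·P3 via (9.685,49.28): [(0, 44.9607) (0, 18.1591) (20, 27.9454) (20, 43.7327)]  |A|=425.8886
6. ⊥bis P6·P4 via (5.39,20.595): [(0, 44.9607) (0, 21.5242) (5.0854, 20.6475) (20, 27.9454) (20, 43.7327)]  |A|=417.3323
7. ⊥bis P6·P5 via (6.32,47.78): [(0, 44.9607) (0, 21.5242) (5.0854, 20.6475) (20, 27.9454) (20, 43.7327)]  |A|=417.3323
8. ⊥bis P6·P7 via (5.62,28.57): [(0, 25.008) (0, 21.5242) (5.0854, 20.6475) (20, 27.9454) (20, 37.6841)]  |A|=157.3191
9. canonical 5-gon: [(0, 25.008) (0, 21.5242) (5.0854, 20.6475) (20, 27.9454) (20, 37.6841)]
10. shoelace: 157.3191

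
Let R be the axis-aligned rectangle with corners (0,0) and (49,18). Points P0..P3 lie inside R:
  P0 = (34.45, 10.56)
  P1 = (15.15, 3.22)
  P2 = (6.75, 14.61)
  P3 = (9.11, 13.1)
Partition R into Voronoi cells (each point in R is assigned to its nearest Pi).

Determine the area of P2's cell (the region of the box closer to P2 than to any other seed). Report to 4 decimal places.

Area of P2's cell: 87.5082

1. box [0,49]×[0,18]: [(0, 0) (49, 0) (49, 18) (0, 18)]
2. ⊥bis P2·P0 via (20.6,12.585): [(0, 0) (18.76, 0) (21.3917, 18) (0, 18)]  |A|=361.3651
3. ⊥bis P2·P1 via (10.95,8.915): [(0, 0.8395) (21.1649, 16.4483) (21.3917, 18) (0, 18)]  |A|=198.1961
4. ⊥bis P2·P3 via (7.93,13.855): [(0, 1.4611) (10.5821, 18) (0, 18)]  |A|=87.5082
5. canonical 3-gon: [(0, 1.4611) (10.5821, 18) (0, 18)]
6. shoelace: 87.5082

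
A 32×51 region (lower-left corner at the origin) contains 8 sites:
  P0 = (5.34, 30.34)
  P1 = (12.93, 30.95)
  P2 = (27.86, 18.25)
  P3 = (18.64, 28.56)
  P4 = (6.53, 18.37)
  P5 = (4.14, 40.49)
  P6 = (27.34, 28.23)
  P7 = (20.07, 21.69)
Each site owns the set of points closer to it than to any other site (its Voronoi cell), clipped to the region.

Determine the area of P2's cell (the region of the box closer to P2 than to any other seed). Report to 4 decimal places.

Area of P2's cell: 268.4612

1. box [0,32]×[0,51]: [(0, 0) (32, 0) (32, 51) (0, 51)]
2. ⊥bis P2·P0 via (16.6,24.295): [(3.5571, 0) (32, 0) (32, 51) (30.9367, 51)]  |A|=752.4075
3. ⊥bis P2·P1 via (20.395,24.6): [(10.5509, 13.0274) (3.5571, 0) (32, 0) (32, 38.2427)]  |A|=595.4042
4. ⊥bis P2·P3 via (23.25,23.405): [(9.5401, 11.1445) (3.5571, 0) (32, 0) (32, 31.2299)]  |A|=509.2022
5. ⊥bis P2·P4 via (17.195,18.31): [(17.1932, 17.9885) (17.092, 0) (32, 0) (32, 31.2299)]  |A|=365.2944
6. ⊥bis P2·P5 via (16,29.37): [(17.1932, 17.9885) (17.092, 0) (32, 0) (32, 31.2299)]  |A|=365.2944
7. ⊥bis P2·P6 via (27.6,23.24): [(22.7849, 22.9891) (17.1932, 17.9885) (17.092, 0) (32, 0) (32, 23.4693)]  |A|=329.5369
8. ⊥bis P2·P7 via (23.965,19.97): [(25.3574, 23.1232) (17.1171, 4.4627) (17.092, 0) (32, 0) (32, 23.4693)]  |A|=268.4612
9. canonical 5-gon: [(25.3574, 23.1232) (17.1171, 4.4627) (17.092, 0) (32, 0) (32, 23.4693)]
10. shoelace: 268.4612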